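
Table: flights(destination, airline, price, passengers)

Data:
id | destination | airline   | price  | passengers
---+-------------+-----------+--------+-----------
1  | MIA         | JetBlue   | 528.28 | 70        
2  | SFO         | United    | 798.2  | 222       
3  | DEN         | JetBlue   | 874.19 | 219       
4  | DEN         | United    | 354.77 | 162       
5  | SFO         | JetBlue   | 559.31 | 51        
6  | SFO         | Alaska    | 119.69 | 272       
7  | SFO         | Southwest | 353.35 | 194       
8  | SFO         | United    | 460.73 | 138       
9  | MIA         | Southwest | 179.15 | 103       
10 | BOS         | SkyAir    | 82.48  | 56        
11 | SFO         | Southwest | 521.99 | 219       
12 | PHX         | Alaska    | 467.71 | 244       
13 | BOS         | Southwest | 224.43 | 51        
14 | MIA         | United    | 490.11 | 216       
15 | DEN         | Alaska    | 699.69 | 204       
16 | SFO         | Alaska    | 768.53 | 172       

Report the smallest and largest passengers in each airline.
SELECT airline, MIN(passengers), MAX(passengers)
FROM flights
GROUP BY airline

Result:
  Alaska: min=172, max=272
  JetBlue: min=51, max=219
  SkyAir: min=56, max=56
  Southwest: min=51, max=219
  United: min=138, max=222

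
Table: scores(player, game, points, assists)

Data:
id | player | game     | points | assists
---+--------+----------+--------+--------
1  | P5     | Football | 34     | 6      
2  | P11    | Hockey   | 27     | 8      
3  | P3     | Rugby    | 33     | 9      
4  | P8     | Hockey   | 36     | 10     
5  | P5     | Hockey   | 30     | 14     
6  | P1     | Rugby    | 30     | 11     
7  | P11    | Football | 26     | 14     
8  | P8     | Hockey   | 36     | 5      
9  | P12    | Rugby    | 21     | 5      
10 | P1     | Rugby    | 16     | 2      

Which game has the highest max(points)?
SELECT game, MAX(points) as val
FROM scores
GROUP BY game
ORDER BY val DESC
LIMIT 1

Result: Hockey with max(points) = 36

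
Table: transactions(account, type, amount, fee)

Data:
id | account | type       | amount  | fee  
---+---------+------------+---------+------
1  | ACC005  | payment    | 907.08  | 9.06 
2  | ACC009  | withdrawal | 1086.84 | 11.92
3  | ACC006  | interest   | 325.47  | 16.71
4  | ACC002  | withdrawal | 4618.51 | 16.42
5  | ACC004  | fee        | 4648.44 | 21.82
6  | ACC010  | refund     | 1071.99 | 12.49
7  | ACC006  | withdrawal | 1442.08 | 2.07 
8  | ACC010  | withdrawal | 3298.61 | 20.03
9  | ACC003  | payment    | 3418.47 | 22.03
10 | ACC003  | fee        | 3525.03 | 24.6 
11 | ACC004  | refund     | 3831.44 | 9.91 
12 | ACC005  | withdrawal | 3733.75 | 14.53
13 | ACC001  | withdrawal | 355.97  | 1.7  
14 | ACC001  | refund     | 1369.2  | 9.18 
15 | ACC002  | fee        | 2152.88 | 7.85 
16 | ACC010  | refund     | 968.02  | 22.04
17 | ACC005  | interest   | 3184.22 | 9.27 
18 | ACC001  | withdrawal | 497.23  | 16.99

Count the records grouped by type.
SELECT type, COUNT(*) as count
FROM transactions
GROUP BY type

Result:
  fee: 3
  interest: 2
  payment: 2
  refund: 4
  withdrawal: 7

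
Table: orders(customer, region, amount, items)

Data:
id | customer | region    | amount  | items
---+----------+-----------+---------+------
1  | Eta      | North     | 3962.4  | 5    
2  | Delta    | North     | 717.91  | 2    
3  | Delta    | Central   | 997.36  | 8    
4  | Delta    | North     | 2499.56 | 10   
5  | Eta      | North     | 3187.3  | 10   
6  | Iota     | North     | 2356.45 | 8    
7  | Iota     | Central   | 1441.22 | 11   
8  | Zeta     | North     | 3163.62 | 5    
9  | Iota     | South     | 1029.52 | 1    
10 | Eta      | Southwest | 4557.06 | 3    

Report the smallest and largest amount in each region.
SELECT region, MIN(amount), MAX(amount)
FROM orders
GROUP BY region

Result:
  Central: min=997.36, max=1441.22
  North: min=717.91, max=3962.40
  South: min=1029.52, max=1029.52
  Southwest: min=4557.06, max=4557.06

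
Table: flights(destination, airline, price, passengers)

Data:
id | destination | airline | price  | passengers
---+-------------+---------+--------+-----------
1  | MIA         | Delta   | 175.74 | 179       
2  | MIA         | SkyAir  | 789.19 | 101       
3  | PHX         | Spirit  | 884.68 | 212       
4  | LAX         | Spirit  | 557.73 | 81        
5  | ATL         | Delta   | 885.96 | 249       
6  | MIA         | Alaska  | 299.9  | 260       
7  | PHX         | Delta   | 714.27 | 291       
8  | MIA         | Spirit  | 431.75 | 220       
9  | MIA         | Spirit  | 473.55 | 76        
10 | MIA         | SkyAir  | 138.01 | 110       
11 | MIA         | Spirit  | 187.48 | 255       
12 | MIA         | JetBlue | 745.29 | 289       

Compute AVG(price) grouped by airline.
SELECT airline, AVG(price) as result
FROM flights
GROUP BY airline

Result:
  Alaska: 299.90
  Delta: 591.99
  JetBlue: 745.29
  SkyAir: 463.60
  Spirit: 507.04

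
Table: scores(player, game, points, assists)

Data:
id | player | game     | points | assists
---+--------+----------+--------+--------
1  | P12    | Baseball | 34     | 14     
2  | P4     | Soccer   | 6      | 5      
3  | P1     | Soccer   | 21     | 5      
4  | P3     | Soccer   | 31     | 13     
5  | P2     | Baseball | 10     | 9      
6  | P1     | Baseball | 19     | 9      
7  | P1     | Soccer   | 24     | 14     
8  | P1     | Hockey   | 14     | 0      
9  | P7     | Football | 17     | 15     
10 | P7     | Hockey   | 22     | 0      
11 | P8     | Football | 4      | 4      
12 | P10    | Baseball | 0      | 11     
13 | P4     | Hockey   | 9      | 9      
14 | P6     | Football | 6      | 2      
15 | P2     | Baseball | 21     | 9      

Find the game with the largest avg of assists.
SELECT game, AVG(assists) as val
FROM scores
GROUP BY game
ORDER BY val DESC
LIMIT 1

Result: Baseball with avg(assists) = 10.40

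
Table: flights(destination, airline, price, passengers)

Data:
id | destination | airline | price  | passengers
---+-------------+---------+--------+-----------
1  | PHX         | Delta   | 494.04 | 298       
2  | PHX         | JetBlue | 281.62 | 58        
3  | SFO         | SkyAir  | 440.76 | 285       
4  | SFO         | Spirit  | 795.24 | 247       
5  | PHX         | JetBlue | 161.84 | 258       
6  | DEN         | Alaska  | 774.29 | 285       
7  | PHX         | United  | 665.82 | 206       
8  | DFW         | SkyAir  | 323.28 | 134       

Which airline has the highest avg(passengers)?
SELECT airline, AVG(passengers) as val
FROM flights
GROUP BY airline
ORDER BY val DESC
LIMIT 1

Result: Delta with avg(passengers) = 298.00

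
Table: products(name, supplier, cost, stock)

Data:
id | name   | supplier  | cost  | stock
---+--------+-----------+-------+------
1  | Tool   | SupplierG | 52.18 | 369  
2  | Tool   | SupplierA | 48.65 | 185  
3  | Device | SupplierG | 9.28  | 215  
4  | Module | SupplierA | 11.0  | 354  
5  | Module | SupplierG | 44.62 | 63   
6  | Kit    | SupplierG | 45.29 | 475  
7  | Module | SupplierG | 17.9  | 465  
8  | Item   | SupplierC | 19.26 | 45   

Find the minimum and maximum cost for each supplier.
SELECT supplier, MIN(cost), MAX(cost)
FROM products
GROUP BY supplier

Result:
  SupplierA: min=11.00, max=48.65
  SupplierC: min=19.26, max=19.26
  SupplierG: min=9.28, max=52.18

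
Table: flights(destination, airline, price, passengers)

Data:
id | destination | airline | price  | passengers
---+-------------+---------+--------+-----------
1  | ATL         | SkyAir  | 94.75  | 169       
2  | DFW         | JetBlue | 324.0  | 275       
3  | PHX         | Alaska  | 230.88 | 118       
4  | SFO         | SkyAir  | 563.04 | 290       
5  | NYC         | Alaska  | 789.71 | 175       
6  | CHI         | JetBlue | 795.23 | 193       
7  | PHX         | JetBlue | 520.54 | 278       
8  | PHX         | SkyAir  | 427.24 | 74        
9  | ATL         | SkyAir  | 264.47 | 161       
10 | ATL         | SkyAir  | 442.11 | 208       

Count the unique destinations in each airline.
SELECT airline, COUNT(DISTINCT destination)
FROM flights
GROUP BY airline

Result:
  Alaska: 2 distinct
  JetBlue: 3 distinct
  SkyAir: 3 distinct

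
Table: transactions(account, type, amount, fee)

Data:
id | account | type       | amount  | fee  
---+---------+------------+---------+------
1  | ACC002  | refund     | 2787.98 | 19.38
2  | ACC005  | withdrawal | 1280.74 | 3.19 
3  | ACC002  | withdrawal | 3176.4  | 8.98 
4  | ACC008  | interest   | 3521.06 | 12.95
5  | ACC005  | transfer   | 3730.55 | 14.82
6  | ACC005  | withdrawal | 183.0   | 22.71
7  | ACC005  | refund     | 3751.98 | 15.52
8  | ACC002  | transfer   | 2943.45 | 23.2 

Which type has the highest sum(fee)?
SELECT type, SUM(fee) as val
FROM transactions
GROUP BY type
ORDER BY val DESC
LIMIT 1

Result: transfer with sum(fee) = 38.02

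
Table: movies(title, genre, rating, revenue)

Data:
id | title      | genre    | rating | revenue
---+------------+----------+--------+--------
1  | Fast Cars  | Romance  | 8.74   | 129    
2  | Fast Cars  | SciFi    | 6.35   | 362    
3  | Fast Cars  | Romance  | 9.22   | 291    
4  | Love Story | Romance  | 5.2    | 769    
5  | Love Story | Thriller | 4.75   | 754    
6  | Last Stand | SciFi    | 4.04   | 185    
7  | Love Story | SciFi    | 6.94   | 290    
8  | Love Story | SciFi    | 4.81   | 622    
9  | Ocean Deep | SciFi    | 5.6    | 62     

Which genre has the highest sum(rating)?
SELECT genre, SUM(rating) as val
FROM movies
GROUP BY genre
ORDER BY val DESC
LIMIT 1

Result: SciFi with sum(rating) = 27.74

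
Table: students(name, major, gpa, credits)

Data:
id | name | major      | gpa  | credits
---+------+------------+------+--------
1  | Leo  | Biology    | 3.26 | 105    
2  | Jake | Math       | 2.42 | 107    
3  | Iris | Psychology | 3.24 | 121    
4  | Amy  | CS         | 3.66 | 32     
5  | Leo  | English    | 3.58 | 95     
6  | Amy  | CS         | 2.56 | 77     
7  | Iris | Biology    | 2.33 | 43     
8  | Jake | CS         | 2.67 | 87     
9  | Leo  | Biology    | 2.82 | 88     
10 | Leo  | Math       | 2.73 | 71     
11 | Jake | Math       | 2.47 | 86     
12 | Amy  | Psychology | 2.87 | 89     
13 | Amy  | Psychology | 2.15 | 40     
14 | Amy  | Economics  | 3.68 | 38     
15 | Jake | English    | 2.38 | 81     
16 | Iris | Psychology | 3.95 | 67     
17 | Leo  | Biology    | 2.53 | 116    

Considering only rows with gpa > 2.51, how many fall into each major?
SELECT major, COUNT(*)
FROM students
WHERE gpa > 2.51
GROUP BY major

Note: WHERE filters rows before grouping.

Result:
  Biology: 3
  CS: 3
  Economics: 1
  English: 1
  Math: 1
  Psychology: 3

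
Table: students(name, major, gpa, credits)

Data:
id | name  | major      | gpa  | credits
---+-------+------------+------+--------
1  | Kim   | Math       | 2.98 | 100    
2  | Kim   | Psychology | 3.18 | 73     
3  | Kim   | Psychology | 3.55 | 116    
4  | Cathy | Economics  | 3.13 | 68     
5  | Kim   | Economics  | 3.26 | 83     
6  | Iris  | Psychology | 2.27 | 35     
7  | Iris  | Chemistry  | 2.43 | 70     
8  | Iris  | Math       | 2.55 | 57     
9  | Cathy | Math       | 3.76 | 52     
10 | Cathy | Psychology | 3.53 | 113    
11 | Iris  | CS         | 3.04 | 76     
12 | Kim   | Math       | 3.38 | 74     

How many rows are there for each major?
SELECT major, COUNT(*) as count
FROM students
GROUP BY major

Result:
  CS: 1
  Chemistry: 1
  Economics: 2
  Math: 4
  Psychology: 4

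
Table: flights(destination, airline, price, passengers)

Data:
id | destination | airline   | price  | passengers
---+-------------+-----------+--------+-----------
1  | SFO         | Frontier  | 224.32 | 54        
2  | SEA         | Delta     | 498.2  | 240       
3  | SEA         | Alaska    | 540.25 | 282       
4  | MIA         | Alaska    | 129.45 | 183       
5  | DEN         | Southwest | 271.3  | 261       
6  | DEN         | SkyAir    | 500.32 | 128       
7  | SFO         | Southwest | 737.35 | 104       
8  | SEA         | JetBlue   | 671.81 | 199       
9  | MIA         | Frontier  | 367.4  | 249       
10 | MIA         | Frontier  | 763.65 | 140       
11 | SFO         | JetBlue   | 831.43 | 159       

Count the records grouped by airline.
SELECT airline, COUNT(*) as count
FROM flights
GROUP BY airline

Result:
  Alaska: 2
  Delta: 1
  Frontier: 3
  JetBlue: 2
  SkyAir: 1
  Southwest: 2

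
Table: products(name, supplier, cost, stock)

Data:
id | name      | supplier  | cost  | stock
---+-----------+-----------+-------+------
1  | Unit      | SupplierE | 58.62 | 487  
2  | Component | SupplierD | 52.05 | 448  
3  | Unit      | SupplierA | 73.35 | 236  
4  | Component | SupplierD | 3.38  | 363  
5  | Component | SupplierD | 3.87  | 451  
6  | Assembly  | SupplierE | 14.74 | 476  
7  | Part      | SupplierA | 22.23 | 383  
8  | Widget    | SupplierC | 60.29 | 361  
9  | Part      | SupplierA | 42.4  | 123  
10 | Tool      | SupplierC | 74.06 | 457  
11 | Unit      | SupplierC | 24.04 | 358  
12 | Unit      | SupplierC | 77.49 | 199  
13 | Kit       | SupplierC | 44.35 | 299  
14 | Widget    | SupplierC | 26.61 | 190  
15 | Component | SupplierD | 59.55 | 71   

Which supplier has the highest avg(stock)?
SELECT supplier, AVG(stock) as val
FROM products
GROUP BY supplier
ORDER BY val DESC
LIMIT 1

Result: SupplierE with avg(stock) = 481.50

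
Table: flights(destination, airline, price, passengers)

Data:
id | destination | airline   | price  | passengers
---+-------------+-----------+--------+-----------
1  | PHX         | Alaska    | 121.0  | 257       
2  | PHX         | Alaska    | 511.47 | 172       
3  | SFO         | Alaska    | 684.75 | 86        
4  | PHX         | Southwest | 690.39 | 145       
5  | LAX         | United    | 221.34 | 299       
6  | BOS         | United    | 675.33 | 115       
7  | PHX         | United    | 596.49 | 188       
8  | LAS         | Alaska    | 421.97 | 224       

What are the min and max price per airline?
SELECT airline, MIN(price), MAX(price)
FROM flights
GROUP BY airline

Result:
  Alaska: min=121.00, max=684.75
  Southwest: min=690.39, max=690.39
  United: min=221.34, max=675.33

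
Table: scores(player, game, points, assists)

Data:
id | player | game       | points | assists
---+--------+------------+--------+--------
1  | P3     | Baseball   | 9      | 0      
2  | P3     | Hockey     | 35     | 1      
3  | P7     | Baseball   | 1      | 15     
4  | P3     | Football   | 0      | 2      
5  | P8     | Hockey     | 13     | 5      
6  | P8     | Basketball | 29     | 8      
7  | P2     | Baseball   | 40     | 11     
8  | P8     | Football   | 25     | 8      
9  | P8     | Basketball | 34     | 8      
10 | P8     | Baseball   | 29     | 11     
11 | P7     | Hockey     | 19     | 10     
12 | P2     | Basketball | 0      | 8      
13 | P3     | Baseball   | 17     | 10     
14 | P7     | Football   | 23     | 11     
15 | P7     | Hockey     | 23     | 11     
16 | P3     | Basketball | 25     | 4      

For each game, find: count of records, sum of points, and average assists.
SELECT game,
       COUNT(*) as cnt,
       SUM(points) as total_points,
       AVG(assists) as avg_assists
FROM scores
GROUP BY game

Result:
  Baseball: 5 records, 96 total points, 9.40 avg assists
  Basketball: 4 records, 88 total points, 7.00 avg assists
  Football: 3 records, 48 total points, 7.00 avg assists
  Hockey: 4 records, 90 total points, 6.75 avg assists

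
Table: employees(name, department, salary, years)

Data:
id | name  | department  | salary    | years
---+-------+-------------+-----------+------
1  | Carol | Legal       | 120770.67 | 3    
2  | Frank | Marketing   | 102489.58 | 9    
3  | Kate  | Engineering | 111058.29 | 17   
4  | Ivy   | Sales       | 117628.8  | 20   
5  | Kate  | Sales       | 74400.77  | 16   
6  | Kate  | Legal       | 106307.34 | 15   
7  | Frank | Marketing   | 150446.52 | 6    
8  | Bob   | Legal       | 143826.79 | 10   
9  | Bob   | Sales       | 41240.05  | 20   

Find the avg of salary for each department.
SELECT department, AVG(salary) as result
FROM employees
GROUP BY department

Result:
  Engineering: 111058.29
  Legal: 123634.93
  Marketing: 126468.05
  Sales: 77756.54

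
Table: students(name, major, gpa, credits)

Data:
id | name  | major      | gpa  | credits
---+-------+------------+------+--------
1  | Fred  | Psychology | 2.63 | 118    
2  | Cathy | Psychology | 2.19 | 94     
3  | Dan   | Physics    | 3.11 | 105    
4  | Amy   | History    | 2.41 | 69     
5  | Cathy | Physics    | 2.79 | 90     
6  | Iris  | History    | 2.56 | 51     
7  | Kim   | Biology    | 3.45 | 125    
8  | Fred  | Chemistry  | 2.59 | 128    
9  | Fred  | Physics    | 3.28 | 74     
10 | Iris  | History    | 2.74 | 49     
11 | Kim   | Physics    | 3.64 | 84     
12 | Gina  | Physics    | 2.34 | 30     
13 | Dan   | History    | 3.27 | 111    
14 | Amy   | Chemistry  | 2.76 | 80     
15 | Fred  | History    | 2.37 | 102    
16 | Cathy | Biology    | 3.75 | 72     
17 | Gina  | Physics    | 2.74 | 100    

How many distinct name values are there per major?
SELECT major, COUNT(DISTINCT name)
FROM students
GROUP BY major

Result:
  Biology: 2 distinct
  Chemistry: 2 distinct
  History: 4 distinct
  Physics: 5 distinct
  Psychology: 2 distinct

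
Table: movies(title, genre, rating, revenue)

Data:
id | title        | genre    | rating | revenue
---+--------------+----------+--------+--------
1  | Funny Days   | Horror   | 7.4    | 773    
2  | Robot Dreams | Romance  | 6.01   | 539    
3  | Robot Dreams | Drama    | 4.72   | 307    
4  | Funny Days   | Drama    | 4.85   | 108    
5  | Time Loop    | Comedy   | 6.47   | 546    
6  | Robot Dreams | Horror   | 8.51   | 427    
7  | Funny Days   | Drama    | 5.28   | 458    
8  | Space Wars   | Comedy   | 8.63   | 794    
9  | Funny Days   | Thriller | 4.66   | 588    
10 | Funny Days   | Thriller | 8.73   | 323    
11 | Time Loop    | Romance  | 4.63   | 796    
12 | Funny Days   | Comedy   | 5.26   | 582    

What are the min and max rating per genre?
SELECT genre, MIN(rating), MAX(rating)
FROM movies
GROUP BY genre

Result:
  Comedy: min=5.26, max=8.63
  Drama: min=4.72, max=5.28
  Horror: min=7.40, max=8.51
  Romance: min=4.63, max=6.01
  Thriller: min=4.66, max=8.73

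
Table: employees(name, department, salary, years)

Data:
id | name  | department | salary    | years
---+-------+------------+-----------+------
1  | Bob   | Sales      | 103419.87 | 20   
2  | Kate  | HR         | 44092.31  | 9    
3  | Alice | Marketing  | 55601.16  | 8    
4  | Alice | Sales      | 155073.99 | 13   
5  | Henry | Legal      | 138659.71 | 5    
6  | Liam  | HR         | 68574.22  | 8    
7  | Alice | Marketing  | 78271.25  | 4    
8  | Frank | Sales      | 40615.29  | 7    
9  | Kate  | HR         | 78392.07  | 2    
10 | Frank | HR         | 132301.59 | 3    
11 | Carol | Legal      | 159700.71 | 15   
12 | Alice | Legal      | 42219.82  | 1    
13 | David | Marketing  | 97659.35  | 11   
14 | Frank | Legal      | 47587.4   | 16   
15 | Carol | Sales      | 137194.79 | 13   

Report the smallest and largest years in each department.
SELECT department, MIN(years), MAX(years)
FROM employees
GROUP BY department

Result:
  HR: min=2, max=9
  Legal: min=1, max=16
  Marketing: min=4, max=11
  Sales: min=7, max=20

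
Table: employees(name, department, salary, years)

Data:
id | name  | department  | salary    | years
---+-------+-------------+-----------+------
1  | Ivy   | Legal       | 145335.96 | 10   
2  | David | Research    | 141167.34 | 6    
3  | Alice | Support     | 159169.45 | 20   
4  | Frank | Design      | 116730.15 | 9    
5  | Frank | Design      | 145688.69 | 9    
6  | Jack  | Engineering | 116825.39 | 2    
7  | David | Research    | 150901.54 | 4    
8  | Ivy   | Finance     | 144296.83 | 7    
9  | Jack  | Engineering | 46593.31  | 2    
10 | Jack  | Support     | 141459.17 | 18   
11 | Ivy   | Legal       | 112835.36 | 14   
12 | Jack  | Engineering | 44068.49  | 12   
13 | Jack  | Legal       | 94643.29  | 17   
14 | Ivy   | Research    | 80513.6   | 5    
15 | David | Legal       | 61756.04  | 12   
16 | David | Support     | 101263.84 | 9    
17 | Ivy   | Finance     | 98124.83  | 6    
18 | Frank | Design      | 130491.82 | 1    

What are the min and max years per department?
SELECT department, MIN(years), MAX(years)
FROM employees
GROUP BY department

Result:
  Design: min=1, max=9
  Engineering: min=2, max=12
  Finance: min=6, max=7
  Legal: min=10, max=17
  Research: min=4, max=6
  Support: min=9, max=20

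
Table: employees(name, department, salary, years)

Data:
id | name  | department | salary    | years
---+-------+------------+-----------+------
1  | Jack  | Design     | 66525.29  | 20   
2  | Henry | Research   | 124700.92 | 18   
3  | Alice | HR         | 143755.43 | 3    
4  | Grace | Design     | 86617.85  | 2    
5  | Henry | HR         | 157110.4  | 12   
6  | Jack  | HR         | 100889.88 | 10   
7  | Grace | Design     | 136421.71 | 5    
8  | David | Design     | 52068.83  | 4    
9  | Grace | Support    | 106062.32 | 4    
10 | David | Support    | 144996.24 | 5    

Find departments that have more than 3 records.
SELECT department, COUNT(*) as cnt
FROM employees
GROUP BY department
HAVING COUNT(*) > 3

Result:
  Design: 4

Note: HAVING filters groups after aggregation, WHERE filters rows before.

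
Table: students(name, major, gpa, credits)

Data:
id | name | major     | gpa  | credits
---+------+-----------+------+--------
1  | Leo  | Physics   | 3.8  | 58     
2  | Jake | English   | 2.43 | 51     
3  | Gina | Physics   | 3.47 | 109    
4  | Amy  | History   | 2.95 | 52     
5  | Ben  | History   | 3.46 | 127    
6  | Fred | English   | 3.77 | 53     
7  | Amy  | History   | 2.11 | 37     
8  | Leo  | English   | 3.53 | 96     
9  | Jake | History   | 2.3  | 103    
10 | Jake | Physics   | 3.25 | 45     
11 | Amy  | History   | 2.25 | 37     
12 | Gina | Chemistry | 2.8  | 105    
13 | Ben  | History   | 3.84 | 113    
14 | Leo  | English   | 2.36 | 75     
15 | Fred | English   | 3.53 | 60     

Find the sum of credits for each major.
SELECT major, SUM(credits) as result
FROM students
GROUP BY major

Result:
  Chemistry: 105
  English: 335
  History: 469
  Physics: 212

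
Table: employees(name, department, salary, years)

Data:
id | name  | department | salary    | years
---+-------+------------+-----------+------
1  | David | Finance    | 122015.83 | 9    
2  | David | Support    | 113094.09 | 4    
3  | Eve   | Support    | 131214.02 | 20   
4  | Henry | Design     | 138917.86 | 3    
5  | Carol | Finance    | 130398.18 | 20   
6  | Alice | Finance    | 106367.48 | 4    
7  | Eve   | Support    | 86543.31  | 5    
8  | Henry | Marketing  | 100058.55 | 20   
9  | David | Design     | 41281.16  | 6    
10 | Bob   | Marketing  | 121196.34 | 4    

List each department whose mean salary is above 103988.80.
SELECT department, AVG(salary)
FROM employees
GROUP BY department
HAVING AVG(salary) > 103988.80

Result:
  Finance: avg=119593.83
  Marketing: avg=110627.45
  Support: avg=110283.81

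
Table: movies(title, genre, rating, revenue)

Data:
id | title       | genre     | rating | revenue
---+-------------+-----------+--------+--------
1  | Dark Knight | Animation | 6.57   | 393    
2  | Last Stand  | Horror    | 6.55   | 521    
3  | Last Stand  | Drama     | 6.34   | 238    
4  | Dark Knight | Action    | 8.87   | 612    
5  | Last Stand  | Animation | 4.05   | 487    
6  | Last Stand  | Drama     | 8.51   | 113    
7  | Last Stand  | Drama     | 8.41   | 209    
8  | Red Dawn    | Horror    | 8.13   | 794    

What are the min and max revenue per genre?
SELECT genre, MIN(revenue), MAX(revenue)
FROM movies
GROUP BY genre

Result:
  Action: min=612, max=612
  Animation: min=393, max=487
  Drama: min=113, max=238
  Horror: min=521, max=794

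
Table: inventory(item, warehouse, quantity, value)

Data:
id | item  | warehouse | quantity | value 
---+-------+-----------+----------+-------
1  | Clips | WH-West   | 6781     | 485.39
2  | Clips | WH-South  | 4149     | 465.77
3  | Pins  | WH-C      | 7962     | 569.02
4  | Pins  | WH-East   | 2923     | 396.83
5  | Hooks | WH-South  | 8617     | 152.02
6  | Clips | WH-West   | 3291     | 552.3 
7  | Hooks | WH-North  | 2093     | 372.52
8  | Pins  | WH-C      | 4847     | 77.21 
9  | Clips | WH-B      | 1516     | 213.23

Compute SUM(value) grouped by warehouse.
SELECT warehouse, SUM(value) as result
FROM inventory
GROUP BY warehouse

Result:
  WH-B: 213.23
  WH-C: 646.23
  WH-East: 396.83
  WH-North: 372.52
  WH-South: 617.79
  WH-West: 1037.69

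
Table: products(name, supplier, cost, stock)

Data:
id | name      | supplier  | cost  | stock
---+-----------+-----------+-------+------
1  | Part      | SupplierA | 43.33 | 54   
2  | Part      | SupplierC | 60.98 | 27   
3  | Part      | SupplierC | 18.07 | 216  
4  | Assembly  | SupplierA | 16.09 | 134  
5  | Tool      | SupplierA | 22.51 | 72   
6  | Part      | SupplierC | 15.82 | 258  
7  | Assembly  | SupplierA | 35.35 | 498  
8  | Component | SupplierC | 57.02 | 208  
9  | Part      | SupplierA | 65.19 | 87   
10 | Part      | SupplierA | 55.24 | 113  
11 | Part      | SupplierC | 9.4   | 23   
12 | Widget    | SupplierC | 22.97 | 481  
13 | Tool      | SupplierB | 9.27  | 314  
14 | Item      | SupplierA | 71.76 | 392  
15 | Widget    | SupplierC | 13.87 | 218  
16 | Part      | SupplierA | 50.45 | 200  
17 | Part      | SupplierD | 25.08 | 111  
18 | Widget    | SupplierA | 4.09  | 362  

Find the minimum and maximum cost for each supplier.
SELECT supplier, MIN(cost), MAX(cost)
FROM products
GROUP BY supplier

Result:
  SupplierA: min=4.09, max=71.76
  SupplierB: min=9.27, max=9.27
  SupplierC: min=9.40, max=60.98
  SupplierD: min=25.08, max=25.08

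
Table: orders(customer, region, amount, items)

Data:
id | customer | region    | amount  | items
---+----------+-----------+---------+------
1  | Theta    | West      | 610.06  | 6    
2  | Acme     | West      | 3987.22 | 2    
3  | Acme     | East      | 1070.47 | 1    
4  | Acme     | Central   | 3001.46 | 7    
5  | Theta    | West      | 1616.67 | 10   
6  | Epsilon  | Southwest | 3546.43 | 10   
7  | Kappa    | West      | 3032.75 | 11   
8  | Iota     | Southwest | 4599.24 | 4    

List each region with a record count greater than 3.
SELECT region, COUNT(*) as cnt
FROM orders
GROUP BY region
HAVING COUNT(*) > 3

Result:
  West: 4

Note: HAVING filters groups after aggregation, WHERE filters rows before.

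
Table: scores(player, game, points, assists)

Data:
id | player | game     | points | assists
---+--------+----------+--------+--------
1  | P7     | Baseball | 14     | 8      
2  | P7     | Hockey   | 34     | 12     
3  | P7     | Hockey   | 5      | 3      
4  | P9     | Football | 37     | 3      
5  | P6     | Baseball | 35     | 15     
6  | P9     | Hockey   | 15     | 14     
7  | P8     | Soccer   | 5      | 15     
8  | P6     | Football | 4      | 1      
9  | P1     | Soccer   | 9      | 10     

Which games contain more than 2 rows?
SELECT game, COUNT(*) as cnt
FROM scores
GROUP BY game
HAVING COUNT(*) > 2

Result:
  Hockey: 3

Note: HAVING filters groups after aggregation, WHERE filters rows before.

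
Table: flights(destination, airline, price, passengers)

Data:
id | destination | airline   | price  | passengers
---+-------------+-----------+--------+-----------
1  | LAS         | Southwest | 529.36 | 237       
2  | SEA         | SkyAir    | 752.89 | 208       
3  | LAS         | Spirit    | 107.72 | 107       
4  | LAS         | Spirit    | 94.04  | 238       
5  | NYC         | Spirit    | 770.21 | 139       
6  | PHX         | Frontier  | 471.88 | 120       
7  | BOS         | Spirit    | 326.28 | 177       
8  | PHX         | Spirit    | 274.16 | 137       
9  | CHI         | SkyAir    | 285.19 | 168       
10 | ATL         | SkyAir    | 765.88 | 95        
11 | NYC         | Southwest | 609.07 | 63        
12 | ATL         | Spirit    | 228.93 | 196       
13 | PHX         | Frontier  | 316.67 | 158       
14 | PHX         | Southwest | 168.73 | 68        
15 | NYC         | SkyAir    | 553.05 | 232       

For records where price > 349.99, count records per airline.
SELECT airline, COUNT(*)
FROM flights
WHERE price > 349.99
GROUP BY airline

Note: WHERE filters rows before grouping.

Result:
  Frontier: 1
  SkyAir: 3
  Southwest: 2
  Spirit: 1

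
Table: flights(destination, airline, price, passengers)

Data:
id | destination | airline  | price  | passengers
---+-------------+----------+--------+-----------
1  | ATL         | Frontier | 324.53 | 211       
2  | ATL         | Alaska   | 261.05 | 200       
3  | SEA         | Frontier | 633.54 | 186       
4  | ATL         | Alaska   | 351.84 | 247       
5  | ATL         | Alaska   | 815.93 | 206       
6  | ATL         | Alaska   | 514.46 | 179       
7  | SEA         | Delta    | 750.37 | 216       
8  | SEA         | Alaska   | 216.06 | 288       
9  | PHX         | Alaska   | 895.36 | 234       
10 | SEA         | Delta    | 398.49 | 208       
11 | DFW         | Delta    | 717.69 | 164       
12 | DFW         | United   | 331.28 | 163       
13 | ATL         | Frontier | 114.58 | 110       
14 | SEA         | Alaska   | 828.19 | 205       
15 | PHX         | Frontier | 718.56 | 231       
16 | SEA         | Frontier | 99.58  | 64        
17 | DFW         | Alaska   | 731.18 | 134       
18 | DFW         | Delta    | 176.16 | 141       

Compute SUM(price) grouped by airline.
SELECT airline, SUM(price) as result
FROM flights
GROUP BY airline

Result:
  Alaska: 4614.07
  Delta: 2042.71
  Frontier: 1890.79
  United: 331.28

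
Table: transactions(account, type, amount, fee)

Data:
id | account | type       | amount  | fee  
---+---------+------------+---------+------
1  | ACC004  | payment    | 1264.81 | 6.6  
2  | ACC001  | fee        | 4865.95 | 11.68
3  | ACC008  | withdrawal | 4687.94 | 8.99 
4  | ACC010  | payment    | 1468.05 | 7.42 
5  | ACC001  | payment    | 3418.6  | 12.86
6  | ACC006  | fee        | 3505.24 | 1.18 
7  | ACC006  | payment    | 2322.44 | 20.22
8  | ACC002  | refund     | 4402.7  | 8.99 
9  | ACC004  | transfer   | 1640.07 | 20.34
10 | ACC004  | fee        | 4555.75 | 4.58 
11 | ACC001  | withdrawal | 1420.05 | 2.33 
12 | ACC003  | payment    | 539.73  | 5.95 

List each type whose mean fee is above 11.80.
SELECT type, AVG(fee)
FROM transactions
GROUP BY type
HAVING AVG(fee) > 11.80

Result:
  transfer: avg=20.34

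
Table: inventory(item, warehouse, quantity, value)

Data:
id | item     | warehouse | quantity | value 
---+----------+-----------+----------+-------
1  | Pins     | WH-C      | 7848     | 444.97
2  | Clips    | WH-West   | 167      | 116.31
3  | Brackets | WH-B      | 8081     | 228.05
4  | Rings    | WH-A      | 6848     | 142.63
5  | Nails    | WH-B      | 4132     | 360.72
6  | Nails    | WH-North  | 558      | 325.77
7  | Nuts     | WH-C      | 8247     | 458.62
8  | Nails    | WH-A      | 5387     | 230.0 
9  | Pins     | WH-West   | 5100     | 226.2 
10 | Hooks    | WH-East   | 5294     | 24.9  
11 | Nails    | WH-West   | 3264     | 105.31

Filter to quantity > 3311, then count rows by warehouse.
SELECT warehouse, COUNT(*)
FROM inventory
WHERE quantity > 3311
GROUP BY warehouse

Note: WHERE filters rows before grouping.

Result:
  WH-A: 2
  WH-B: 2
  WH-C: 2
  WH-East: 1
  WH-West: 1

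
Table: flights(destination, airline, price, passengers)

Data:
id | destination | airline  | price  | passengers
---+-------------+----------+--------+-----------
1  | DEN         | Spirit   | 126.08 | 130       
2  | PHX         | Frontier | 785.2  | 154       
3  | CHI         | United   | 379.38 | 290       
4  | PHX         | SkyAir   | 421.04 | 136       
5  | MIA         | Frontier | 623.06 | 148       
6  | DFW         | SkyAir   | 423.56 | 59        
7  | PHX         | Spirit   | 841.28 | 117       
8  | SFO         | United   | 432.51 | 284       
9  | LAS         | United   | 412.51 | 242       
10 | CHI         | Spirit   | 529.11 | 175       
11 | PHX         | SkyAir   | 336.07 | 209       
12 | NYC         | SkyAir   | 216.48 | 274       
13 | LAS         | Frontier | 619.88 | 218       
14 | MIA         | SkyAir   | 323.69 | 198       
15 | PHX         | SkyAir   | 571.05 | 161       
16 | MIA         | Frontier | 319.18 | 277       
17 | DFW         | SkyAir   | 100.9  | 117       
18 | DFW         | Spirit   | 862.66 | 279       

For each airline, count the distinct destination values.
SELECT airline, COUNT(DISTINCT destination)
FROM flights
GROUP BY airline

Result:
  Frontier: 3 distinct
  SkyAir: 4 distinct
  Spirit: 4 distinct
  United: 3 distinct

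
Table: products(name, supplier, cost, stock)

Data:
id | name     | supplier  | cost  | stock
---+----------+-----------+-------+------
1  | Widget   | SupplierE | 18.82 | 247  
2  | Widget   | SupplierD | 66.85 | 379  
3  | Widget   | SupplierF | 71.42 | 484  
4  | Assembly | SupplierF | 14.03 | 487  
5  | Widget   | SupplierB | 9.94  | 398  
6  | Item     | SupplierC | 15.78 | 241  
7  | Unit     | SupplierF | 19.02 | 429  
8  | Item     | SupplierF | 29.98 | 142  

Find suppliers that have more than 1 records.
SELECT supplier, COUNT(*) as cnt
FROM products
GROUP BY supplier
HAVING COUNT(*) > 1

Result:
  SupplierF: 4

Note: HAVING filters groups after aggregation, WHERE filters rows before.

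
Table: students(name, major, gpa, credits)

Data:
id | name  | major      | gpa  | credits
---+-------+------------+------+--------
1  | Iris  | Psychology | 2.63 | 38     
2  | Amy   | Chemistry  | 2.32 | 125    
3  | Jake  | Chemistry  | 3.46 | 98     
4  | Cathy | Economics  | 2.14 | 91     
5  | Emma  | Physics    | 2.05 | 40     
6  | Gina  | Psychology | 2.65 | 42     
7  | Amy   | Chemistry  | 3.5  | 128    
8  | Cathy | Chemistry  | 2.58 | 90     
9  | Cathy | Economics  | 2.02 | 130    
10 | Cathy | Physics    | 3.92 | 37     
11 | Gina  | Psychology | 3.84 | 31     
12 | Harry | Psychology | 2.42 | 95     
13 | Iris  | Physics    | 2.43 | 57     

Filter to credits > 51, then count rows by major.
SELECT major, COUNT(*)
FROM students
WHERE credits > 51
GROUP BY major

Note: WHERE filters rows before grouping.

Result:
  Chemistry: 4
  Economics: 2
  Physics: 1
  Psychology: 1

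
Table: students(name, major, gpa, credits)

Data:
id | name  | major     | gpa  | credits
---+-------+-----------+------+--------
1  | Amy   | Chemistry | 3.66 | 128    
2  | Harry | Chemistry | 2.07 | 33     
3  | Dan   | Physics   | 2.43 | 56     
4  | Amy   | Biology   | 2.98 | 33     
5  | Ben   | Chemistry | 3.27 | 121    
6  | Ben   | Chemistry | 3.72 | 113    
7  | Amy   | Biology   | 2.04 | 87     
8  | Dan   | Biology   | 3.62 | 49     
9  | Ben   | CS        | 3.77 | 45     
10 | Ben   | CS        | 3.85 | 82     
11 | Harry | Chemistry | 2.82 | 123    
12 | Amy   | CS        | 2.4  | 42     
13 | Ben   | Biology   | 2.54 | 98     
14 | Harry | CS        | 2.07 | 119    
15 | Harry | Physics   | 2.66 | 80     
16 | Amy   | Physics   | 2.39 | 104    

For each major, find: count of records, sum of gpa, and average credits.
SELECT major,
       COUNT(*) as cnt,
       SUM(gpa) as total_gpa,
       AVG(credits) as avg_credits
FROM students
GROUP BY major

Result:
  Biology: 4 records, 11.18 total gpa, 66.75 avg credits
  CS: 4 records, 12.09 total gpa, 72.00 avg credits
  Chemistry: 5 records, 15.54 total gpa, 103.60 avg credits
  Physics: 3 records, 7.48 total gpa, 80.00 avg credits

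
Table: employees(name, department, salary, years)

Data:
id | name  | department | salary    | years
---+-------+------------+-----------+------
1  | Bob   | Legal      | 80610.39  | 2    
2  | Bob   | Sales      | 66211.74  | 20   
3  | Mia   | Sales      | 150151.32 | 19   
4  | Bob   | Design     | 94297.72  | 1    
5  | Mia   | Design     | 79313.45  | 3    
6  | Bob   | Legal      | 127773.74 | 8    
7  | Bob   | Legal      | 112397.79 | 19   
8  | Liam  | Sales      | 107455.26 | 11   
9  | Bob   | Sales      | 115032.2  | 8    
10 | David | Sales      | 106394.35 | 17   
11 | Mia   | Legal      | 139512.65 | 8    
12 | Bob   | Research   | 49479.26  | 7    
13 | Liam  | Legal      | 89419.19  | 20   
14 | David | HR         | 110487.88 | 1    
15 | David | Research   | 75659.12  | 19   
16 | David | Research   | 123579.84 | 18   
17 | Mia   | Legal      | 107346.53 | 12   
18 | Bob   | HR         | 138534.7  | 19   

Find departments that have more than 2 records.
SELECT department, COUNT(*) as cnt
FROM employees
GROUP BY department
HAVING COUNT(*) > 2

Result:
  Legal: 6
  Research: 3
  Sales: 5

Note: HAVING filters groups after aggregation, WHERE filters rows before.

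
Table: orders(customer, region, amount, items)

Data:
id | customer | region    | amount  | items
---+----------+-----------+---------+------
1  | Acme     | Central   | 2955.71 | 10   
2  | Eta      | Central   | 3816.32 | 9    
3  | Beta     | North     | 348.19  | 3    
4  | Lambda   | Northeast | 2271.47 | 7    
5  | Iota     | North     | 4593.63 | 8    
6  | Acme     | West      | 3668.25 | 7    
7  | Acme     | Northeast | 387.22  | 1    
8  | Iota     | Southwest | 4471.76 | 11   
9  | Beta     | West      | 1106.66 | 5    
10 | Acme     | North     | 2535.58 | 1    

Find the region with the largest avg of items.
SELECT region, AVG(items) as val
FROM orders
GROUP BY region
ORDER BY val DESC
LIMIT 1

Result: Southwest with avg(items) = 11.00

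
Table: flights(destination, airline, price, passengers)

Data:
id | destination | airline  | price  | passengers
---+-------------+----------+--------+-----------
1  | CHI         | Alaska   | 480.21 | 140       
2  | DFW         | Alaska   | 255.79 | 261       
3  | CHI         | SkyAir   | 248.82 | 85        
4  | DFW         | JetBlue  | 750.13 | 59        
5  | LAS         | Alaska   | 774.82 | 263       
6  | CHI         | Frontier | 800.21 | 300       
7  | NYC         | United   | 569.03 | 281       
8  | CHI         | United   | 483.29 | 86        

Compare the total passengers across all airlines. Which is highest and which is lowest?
SELECT airline, SUM(passengers)
FROM flights
GROUP BY airline
ORDER BY SUM(passengers)

All groups:
  JetBlue: 59
  SkyAir: 85
  Frontier: 300
  United: 367
  Alaska: 664

Highest: Alaska (664)
Lowest: JetBlue (59)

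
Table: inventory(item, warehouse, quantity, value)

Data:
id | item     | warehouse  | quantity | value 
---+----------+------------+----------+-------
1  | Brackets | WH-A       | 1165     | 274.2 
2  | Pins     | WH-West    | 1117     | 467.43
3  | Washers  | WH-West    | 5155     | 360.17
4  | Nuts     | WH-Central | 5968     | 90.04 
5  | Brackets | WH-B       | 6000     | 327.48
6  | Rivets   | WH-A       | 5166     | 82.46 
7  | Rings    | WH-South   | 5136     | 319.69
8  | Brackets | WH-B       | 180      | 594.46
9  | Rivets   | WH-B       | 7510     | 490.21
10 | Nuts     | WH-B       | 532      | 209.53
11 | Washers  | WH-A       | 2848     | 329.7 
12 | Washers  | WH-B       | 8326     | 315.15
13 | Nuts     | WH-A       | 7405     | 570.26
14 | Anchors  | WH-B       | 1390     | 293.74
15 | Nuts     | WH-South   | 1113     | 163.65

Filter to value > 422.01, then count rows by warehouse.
SELECT warehouse, COUNT(*)
FROM inventory
WHERE value > 422.01
GROUP BY warehouse

Note: WHERE filters rows before grouping.

Result:
  WH-A: 1
  WH-B: 2
  WH-West: 1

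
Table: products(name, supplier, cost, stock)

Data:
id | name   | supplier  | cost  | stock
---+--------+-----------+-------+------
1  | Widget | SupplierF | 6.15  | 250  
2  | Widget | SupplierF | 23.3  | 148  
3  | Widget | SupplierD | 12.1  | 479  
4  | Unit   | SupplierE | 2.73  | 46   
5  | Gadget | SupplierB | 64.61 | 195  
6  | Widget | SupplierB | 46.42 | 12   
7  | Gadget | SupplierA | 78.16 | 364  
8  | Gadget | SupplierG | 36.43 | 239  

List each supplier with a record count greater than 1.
SELECT supplier, COUNT(*) as cnt
FROM products
GROUP BY supplier
HAVING COUNT(*) > 1

Result:
  SupplierB: 2
  SupplierF: 2

Note: HAVING filters groups after aggregation, WHERE filters rows before.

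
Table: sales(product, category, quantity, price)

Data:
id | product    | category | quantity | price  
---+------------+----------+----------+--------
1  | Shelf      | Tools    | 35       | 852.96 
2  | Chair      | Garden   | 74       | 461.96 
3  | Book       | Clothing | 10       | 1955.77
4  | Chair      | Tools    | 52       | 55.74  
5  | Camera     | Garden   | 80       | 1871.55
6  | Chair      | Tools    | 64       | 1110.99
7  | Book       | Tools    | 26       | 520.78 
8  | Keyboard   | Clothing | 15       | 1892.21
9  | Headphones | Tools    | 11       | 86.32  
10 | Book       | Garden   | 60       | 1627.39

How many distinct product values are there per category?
SELECT category, COUNT(DISTINCT product)
FROM sales
GROUP BY category

Result:
  Clothing: 2 distinct
  Garden: 3 distinct
  Tools: 4 distinct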